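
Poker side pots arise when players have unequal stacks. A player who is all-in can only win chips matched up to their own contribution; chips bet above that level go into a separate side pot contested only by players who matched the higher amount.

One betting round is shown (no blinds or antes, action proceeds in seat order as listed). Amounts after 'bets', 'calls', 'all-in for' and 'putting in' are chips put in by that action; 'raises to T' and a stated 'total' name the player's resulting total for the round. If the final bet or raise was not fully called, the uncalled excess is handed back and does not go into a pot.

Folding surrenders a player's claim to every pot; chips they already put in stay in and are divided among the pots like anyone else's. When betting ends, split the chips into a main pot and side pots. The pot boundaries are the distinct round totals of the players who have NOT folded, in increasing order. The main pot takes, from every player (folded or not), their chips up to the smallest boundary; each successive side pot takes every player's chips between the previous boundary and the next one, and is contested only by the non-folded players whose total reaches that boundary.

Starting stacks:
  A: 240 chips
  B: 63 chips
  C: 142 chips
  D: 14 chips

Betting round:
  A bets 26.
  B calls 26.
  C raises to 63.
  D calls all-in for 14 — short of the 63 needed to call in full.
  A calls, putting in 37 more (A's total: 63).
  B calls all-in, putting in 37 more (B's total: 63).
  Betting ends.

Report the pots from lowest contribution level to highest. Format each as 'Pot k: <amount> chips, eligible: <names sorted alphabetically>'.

Pot 1: 56 chips, eligible: A, B, C, D
Pot 2: 147 chips, eligible: A, B, C

Derivation:
Contributions: A=63, B=63, C=63, D=14
Pot levels (distinct totals of non-folded players): 14, 63
Layer 1-14: 14 each from A, B, C, D = 14*4 = 56 chips; eligible A, B, C, D
Layer 15-63: 49 each from A, B, C = 49*3 = 147 chips; eligible A, B, C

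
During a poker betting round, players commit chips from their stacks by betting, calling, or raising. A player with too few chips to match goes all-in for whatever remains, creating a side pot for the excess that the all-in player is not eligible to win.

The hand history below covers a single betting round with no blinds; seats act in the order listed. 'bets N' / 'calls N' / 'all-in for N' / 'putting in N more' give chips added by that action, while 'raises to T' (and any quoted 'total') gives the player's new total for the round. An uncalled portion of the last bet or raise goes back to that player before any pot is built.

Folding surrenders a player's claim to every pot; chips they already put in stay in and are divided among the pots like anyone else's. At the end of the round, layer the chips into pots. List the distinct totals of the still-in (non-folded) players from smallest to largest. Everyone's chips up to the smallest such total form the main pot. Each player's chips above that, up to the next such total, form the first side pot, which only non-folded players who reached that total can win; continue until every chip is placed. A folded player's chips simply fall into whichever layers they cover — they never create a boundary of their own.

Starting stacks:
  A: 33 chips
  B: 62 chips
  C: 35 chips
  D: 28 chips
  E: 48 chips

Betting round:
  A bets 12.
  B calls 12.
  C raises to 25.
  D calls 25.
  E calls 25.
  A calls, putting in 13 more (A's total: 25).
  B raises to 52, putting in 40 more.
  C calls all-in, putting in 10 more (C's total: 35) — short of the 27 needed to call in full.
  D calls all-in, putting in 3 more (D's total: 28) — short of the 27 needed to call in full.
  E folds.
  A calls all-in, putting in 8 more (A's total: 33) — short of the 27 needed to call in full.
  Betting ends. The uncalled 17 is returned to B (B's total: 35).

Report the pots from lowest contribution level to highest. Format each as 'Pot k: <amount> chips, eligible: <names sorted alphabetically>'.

Contributions (after 17 returned to B): A=33, B=35, C=35, D=28, E=25
Folded: E
Pot levels (distinct totals of non-folded players): 28, 33, 35
Layer 1-28: A 28 + B 28 + C 28 + D 28 + E 25 = 137 chips; eligible A, B, C, D
Layer 29-33: 5 each from A, B, C = 5*3 = 15 chips; eligible A, B, C
Layer 34-35: 2 each from B, C = 2*2 = 4 chips; eligible B, C

Pot 1: 137 chips, eligible: A, B, C, D
Pot 2: 15 chips, eligible: A, B, C
Pot 3: 4 chips, eligible: B, C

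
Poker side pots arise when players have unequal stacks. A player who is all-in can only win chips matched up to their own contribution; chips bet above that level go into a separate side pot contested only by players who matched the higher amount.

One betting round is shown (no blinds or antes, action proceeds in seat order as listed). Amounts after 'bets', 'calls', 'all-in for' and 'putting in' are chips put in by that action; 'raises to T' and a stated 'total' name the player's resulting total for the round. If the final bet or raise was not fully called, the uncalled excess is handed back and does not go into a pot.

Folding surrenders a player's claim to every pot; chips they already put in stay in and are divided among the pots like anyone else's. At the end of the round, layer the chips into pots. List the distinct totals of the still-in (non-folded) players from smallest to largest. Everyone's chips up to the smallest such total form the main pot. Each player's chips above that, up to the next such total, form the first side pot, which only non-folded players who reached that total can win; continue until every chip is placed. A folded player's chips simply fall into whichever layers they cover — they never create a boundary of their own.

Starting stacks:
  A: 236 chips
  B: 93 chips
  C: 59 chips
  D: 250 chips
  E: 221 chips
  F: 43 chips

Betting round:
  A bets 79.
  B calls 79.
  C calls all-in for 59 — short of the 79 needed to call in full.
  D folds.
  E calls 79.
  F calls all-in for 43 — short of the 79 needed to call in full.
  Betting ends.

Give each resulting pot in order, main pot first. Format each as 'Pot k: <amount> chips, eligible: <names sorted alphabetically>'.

Pot 1: 215 chips, eligible: A, B, C, E, F
Pot 2: 64 chips, eligible: A, B, C, E
Pot 3: 60 chips, eligible: A, B, E

Derivation:
Contributions: A=79, B=79, C=59, E=79, F=43
Folded: D
Pot levels (distinct totals of non-folded players): 43, 59, 79
Layer 1-43: 43 each from A, B, C, E, F = 43*5 = 215 chips; eligible A, B, C, E, F
Layer 44-59: 16 each from A, B, C, E = 16*4 = 64 chips; eligible A, B, C, E
Layer 60-79: 20 each from A, B, E = 20*3 = 60 chips; eligible A, B, E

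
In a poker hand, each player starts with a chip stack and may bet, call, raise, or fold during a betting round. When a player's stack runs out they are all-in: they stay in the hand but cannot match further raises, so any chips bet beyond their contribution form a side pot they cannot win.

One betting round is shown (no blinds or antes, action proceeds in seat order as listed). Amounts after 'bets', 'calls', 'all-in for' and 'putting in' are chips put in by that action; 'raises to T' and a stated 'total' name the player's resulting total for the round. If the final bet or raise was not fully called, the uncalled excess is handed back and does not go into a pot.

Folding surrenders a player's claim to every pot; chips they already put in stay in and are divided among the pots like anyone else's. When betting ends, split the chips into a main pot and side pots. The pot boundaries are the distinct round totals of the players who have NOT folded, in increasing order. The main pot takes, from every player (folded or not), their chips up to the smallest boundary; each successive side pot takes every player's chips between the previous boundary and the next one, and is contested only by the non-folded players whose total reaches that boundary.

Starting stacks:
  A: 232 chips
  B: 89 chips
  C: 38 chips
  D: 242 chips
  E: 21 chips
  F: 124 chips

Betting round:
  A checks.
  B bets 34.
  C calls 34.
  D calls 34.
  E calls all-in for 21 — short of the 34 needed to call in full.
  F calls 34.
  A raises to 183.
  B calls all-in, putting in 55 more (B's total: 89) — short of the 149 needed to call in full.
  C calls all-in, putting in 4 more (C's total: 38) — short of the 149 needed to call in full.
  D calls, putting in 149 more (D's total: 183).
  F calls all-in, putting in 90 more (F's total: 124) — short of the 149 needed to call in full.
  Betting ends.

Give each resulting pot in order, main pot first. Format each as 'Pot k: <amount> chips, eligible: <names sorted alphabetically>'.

Contributions: A=183, B=89, C=38, D=183, E=21, F=124
Pot levels (distinct totals of non-folded players): 21, 38, 89, 124, 183
Layer 1-21: 21 each from A, B, C, D, E, F = 21*6 = 126 chips; eligible A, B, C, D, E, F
Layer 22-38: 17 each from A, B, C, D, F = 17*5 = 85 chips; eligible A, B, C, D, F
Layer 39-89: 51 each from A, B, D, F = 51*4 = 204 chips; eligible A, B, D, F
Layer 90-124: 35 each from A, D, F = 35*3 = 105 chips; eligible A, D, F
Layer 125-183: 59 each from A, D = 59*2 = 118 chips; eligible A, D

Pot 1: 126 chips, eligible: A, B, C, D, E, F
Pot 2: 85 chips, eligible: A, B, C, D, F
Pot 3: 204 chips, eligible: A, B, D, F
Pot 4: 105 chips, eligible: A, D, F
Pot 5: 118 chips, eligible: A, D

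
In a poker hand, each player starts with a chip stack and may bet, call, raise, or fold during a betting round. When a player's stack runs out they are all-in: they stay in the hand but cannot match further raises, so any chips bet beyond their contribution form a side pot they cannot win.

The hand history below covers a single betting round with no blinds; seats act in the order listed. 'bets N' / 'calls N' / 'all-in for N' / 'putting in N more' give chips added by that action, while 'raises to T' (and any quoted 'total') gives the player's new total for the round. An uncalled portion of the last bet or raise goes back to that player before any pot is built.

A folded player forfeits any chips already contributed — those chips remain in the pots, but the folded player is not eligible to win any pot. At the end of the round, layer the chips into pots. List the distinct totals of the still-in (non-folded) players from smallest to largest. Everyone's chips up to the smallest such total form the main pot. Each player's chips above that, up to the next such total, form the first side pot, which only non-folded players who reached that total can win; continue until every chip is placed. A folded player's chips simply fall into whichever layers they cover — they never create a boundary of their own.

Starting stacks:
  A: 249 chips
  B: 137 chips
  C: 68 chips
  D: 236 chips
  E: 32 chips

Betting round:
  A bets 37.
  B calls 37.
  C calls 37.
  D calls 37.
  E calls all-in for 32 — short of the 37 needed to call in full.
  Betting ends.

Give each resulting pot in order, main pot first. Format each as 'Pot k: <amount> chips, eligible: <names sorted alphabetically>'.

Contributions: A=37, B=37, C=37, D=37, E=32
Pot levels (distinct totals of non-folded players): 32, 37
Layer 1-32: 32 each from A, B, C, D, E = 32*5 = 160 chips; eligible A, B, C, D, E
Layer 33-37: 5 each from A, B, C, D = 5*4 = 20 chips; eligible A, B, C, D

Pot 1: 160 chips, eligible: A, B, C, D, E
Pot 2: 20 chips, eligible: A, B, C, D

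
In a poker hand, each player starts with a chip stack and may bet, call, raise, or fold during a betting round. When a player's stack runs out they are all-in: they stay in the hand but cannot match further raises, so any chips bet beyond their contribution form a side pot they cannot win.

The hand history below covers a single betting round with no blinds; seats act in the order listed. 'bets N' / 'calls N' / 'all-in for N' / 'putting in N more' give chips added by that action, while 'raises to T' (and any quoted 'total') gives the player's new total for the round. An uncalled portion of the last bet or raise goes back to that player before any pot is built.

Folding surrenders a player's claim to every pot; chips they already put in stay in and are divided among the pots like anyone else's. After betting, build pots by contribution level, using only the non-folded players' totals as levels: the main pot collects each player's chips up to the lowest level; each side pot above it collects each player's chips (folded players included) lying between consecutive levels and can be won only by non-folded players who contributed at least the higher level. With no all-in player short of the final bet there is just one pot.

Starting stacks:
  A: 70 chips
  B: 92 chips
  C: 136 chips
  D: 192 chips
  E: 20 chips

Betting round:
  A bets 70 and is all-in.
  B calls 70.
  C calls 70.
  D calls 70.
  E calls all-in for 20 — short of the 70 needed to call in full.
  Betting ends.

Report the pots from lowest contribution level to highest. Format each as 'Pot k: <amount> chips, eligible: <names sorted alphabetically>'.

Contributions: A=70, B=70, C=70, D=70, E=20
Pot levels (distinct totals of non-folded players): 20, 70
Layer 1-20: 20 each from A, B, C, D, E = 20*5 = 100 chips; eligible A, B, C, D, E
Layer 21-70: 50 each from A, B, C, D = 50*4 = 200 chips; eligible A, B, C, D

Pot 1: 100 chips, eligible: A, B, C, D, E
Pot 2: 200 chips, eligible: A, B, C, D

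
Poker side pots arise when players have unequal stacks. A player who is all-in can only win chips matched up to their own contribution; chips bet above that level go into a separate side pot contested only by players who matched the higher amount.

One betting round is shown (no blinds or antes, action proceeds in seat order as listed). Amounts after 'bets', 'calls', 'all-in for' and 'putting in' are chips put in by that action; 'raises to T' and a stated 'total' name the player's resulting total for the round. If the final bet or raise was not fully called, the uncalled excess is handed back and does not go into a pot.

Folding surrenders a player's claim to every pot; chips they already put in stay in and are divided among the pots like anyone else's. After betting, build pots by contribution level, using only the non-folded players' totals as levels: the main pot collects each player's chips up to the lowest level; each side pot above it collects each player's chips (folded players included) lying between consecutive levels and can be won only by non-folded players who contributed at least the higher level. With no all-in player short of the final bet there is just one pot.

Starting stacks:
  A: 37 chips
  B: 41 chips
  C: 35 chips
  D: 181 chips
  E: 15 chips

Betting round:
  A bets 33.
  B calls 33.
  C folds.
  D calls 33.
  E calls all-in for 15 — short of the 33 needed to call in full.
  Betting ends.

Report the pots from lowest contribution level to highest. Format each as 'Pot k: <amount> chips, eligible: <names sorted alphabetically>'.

Pot 1: 60 chips, eligible: A, B, D, E
Pot 2: 54 chips, eligible: A, B, D

Derivation:
Contributions: A=33, B=33, D=33, E=15
Folded: C
Pot levels (distinct totals of non-folded players): 15, 33
Layer 1-15: 15 each from A, B, D, E = 15*4 = 60 chips; eligible A, B, D, E
Layer 16-33: 18 each from A, B, D = 18*3 = 54 chips; eligible A, B, D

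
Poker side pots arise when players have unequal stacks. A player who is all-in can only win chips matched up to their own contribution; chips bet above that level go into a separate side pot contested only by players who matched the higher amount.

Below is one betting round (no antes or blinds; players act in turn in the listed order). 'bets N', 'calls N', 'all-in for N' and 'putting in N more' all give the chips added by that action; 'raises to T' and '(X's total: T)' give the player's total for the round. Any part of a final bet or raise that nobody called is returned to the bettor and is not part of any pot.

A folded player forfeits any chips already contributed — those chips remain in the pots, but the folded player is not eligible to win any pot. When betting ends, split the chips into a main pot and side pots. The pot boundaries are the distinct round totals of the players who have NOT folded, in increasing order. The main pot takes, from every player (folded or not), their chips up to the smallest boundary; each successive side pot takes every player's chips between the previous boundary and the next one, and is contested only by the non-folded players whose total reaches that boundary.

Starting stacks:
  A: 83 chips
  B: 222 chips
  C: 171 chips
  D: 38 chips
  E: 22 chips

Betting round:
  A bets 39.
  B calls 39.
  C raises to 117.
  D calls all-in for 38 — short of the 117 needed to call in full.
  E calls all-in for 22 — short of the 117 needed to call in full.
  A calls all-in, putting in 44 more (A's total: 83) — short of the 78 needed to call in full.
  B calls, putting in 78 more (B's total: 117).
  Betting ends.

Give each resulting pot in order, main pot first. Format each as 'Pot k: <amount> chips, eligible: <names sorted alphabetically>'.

Contributions: A=83, B=117, C=117, D=38, E=22
Pot levels (distinct totals of non-folded players): 22, 38, 83, 117
Layer 1-22: 22 each from A, B, C, D, E = 22*5 = 110 chips; eligible A, B, C, D, E
Layer 23-38: 16 each from A, B, C, D = 16*4 = 64 chips; eligible A, B, C, D
Layer 39-83: 45 each from A, B, C = 45*3 = 135 chips; eligible A, B, C
Layer 84-117: 34 each from B, C = 34*2 = 68 chips; eligible B, C

Pot 1: 110 chips, eligible: A, B, C, D, E
Pot 2: 64 chips, eligible: A, B, C, D
Pot 3: 135 chips, eligible: A, B, C
Pot 4: 68 chips, eligible: B, C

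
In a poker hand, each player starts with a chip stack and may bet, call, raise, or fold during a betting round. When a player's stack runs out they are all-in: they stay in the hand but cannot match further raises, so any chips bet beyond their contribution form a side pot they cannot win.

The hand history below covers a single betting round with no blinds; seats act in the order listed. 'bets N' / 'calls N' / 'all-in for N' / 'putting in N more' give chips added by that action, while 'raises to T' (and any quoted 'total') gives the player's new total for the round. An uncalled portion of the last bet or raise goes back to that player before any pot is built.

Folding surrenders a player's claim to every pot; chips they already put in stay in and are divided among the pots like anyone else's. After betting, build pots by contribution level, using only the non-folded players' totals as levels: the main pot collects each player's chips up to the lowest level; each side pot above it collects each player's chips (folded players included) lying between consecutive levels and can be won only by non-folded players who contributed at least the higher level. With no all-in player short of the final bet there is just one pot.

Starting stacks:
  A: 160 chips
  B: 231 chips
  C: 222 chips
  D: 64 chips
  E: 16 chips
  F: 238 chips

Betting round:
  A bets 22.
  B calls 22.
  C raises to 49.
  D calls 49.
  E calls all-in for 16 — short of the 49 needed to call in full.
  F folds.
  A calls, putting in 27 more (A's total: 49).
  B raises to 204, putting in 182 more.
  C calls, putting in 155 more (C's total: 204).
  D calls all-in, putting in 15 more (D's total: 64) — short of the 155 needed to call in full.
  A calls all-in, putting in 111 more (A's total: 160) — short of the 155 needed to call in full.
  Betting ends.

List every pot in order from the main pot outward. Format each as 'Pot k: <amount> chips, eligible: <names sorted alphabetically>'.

Pot 1: 80 chips, eligible: A, B, C, D, E
Pot 2: 192 chips, eligible: A, B, C, D
Pot 3: 288 chips, eligible: A, B, C
Pot 4: 88 chips, eligible: B, C

Derivation:
Contributions: A=160, B=204, C=204, D=64, E=16
Folded: F
Pot levels (distinct totals of non-folded players): 16, 64, 160, 204
Layer 1-16: 16 each from A, B, C, D, E = 16*5 = 80 chips; eligible A, B, C, D, E
Layer 17-64: 48 each from A, B, C, D = 48*4 = 192 chips; eligible A, B, C, D
Layer 65-160: 96 each from A, B, C = 96*3 = 288 chips; eligible A, B, C
Layer 161-204: 44 each from B, C = 44*2 = 88 chips; eligible B, C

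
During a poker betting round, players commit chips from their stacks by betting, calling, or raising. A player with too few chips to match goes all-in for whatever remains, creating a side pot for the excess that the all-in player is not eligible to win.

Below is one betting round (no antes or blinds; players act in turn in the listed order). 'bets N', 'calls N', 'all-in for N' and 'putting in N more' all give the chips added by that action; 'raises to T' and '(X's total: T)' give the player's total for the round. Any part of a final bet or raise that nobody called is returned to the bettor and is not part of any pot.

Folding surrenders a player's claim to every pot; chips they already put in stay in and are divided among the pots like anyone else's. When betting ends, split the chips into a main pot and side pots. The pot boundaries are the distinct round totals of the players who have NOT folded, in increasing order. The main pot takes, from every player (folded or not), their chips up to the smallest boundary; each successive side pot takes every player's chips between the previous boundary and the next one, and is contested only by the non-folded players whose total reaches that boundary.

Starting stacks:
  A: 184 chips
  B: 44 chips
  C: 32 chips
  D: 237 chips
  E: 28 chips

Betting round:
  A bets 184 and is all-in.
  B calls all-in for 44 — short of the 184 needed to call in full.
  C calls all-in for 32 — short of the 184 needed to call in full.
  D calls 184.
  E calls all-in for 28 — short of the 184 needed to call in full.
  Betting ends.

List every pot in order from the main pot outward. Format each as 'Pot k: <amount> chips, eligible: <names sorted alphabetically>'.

Contributions: A=184, B=44, C=32, D=184, E=28
Pot levels (distinct totals of non-folded players): 28, 32, 44, 184
Layer 1-28: 28 each from A, B, C, D, E = 28*5 = 140 chips; eligible A, B, C, D, E
Layer 29-32: 4 each from A, B, C, D = 4*4 = 16 chips; eligible A, B, C, D
Layer 33-44: 12 each from A, B, D = 12*3 = 36 chips; eligible A, B, D
Layer 45-184: 140 each from A, D = 140*2 = 280 chips; eligible A, D

Pot 1: 140 chips, eligible: A, B, C, D, E
Pot 2: 16 chips, eligible: A, B, C, D
Pot 3: 36 chips, eligible: A, B, D
Pot 4: 280 chips, eligible: A, D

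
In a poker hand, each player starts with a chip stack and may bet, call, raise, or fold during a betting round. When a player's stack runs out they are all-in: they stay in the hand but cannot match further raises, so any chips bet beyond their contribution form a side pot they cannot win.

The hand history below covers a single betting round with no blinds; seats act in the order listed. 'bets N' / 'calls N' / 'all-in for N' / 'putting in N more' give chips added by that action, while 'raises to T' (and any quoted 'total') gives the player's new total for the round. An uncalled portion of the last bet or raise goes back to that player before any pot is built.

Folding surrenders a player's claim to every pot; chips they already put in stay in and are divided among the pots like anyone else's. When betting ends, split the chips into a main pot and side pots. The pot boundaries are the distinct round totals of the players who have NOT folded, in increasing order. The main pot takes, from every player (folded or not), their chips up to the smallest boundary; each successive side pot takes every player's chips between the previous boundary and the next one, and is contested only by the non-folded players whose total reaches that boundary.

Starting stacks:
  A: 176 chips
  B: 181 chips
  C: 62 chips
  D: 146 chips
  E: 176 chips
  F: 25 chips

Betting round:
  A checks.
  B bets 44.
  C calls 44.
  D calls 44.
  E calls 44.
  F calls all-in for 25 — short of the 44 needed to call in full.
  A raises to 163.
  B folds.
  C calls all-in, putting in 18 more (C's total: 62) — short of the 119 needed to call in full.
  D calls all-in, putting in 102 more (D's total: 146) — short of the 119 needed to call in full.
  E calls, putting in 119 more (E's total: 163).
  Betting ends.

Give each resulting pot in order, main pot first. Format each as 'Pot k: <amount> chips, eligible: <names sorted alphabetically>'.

Pot 1: 150 chips, eligible: A, C, D, E, F
Pot 2: 167 chips, eligible: A, C, D, E
Pot 3: 252 chips, eligible: A, D, E
Pot 4: 34 chips, eligible: A, E

Derivation:
Contributions: A=163, B=44, C=62, D=146, E=163, F=25
Folded: B
Pot levels (distinct totals of non-folded players): 25, 62, 146, 163
Layer 1-25: 25 each from A, B, C, D, E, F = 25*6 = 150 chips; eligible A, C, D, E, F
Layer 26-62: A 37 + B 19 + C 37 + D 37 + E 37 = 167 chips; eligible A, C, D, E
Layer 63-146: 84 each from A, D, E = 84*3 = 252 chips; eligible A, D, E
Layer 147-163: 17 each from A, E = 17*2 = 34 chips; eligible A, E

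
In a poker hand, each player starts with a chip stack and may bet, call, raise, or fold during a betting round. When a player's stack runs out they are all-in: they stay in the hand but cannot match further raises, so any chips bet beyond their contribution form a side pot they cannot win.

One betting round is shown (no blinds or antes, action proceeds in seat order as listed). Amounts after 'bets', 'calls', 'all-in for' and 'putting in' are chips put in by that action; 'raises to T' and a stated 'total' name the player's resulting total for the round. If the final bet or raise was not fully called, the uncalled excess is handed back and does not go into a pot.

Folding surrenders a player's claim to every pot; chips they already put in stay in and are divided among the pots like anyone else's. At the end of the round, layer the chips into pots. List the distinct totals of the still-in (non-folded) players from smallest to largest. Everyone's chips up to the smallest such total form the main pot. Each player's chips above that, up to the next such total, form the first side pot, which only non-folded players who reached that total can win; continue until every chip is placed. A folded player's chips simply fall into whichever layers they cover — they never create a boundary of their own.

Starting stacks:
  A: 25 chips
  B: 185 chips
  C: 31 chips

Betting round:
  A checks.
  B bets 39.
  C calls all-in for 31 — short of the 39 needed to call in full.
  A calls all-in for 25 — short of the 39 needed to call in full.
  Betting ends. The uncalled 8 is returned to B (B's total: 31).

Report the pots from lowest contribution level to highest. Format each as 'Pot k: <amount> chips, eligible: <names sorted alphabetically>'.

Pot 1: 75 chips, eligible: A, B, C
Pot 2: 12 chips, eligible: B, C

Derivation:
Contributions (after 8 returned to B): A=25, B=31, C=31
Pot levels (distinct totals of non-folded players): 25, 31
Layer 1-25: 25 each from A, B, C = 25*3 = 75 chips; eligible A, B, C
Layer 26-31: 6 each from B, C = 6*2 = 12 chips; eligible B, C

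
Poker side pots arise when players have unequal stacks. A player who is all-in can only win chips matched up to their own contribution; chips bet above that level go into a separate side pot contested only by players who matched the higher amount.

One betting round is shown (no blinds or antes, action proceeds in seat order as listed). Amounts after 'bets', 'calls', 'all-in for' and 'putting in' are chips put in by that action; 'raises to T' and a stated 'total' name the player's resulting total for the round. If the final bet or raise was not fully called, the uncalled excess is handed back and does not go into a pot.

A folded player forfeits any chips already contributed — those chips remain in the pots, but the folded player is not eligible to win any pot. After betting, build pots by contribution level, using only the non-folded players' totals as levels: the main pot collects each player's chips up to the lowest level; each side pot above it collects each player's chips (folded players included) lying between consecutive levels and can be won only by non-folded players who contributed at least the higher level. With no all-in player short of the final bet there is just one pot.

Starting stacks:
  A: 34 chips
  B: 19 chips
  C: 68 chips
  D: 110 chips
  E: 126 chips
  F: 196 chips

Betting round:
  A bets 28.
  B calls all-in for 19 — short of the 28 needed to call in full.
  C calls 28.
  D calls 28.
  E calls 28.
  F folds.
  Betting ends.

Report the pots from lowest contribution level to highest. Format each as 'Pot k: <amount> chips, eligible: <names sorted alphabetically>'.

Contributions: A=28, B=19, C=28, D=28, E=28
Folded: F
Pot levels (distinct totals of non-folded players): 19, 28
Layer 1-19: 19 each from A, B, C, D, E = 19*5 = 95 chips; eligible A, B, C, D, E
Layer 20-28: 9 each from A, C, D, E = 9*4 = 36 chips; eligible A, C, D, E

Pot 1: 95 chips, eligible: A, B, C, D, E
Pot 2: 36 chips, eligible: A, C, D, E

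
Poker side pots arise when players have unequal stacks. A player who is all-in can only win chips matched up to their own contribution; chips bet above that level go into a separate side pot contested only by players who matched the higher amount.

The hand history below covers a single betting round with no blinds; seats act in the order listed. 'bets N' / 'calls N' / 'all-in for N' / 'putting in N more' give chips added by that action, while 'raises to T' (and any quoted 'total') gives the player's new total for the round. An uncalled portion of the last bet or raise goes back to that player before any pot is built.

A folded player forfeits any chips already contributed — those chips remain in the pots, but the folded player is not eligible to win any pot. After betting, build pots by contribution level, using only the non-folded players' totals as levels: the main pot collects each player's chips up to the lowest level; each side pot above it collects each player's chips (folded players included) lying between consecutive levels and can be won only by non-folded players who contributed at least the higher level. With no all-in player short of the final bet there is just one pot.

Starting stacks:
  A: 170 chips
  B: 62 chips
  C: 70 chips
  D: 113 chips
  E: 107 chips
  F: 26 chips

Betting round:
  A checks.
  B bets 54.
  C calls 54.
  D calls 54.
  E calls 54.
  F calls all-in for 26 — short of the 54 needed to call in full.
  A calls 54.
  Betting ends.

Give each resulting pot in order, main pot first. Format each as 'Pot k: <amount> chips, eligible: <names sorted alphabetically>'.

Contributions: A=54, B=54, C=54, D=54, E=54, F=26
Pot levels (distinct totals of non-folded players): 26, 54
Layer 1-26: 26 each from A, B, C, D, E, F = 26*6 = 156 chips; eligible A, B, C, D, E, F
Layer 27-54: 28 each from A, B, C, D, E = 28*5 = 140 chips; eligible A, B, C, D, E

Pot 1: 156 chips, eligible: A, B, C, D, E, F
Pot 2: 140 chips, eligible: A, B, C, D, E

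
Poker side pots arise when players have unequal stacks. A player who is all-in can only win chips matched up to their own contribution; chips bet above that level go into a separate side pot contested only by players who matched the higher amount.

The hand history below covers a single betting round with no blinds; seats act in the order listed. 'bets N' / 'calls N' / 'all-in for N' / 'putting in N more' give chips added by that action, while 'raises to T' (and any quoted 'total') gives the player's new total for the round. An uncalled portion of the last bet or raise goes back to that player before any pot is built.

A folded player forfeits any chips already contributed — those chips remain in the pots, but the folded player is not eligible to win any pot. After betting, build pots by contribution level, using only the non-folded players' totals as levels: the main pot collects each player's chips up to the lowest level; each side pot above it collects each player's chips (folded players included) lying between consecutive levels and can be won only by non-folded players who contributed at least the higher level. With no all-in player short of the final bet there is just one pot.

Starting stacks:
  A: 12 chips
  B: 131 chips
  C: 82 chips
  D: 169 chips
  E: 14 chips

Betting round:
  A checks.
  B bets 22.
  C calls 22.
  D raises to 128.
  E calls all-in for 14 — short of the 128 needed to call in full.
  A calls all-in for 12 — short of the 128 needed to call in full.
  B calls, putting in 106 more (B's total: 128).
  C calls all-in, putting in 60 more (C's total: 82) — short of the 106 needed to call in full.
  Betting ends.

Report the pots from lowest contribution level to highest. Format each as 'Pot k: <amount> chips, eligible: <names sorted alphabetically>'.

Pot 1: 60 chips, eligible: A, B, C, D, E
Pot 2: 8 chips, eligible: B, C, D, E
Pot 3: 204 chips, eligible: B, C, D
Pot 4: 92 chips, eligible: B, D

Derivation:
Contributions: A=12, B=128, C=82, D=128, E=14
Pot levels (distinct totals of non-folded players): 12, 14, 82, 128
Layer 1-12: 12 each from A, B, C, D, E = 12*5 = 60 chips; eligible A, B, C, D, E
Layer 13-14: 2 each from B, C, D, E = 2*4 = 8 chips; eligible B, C, D, E
Layer 15-82: 68 each from B, C, D = 68*3 = 204 chips; eligible B, C, D
Layer 83-128: 46 each from B, D = 46*2 = 92 chips; eligible B, D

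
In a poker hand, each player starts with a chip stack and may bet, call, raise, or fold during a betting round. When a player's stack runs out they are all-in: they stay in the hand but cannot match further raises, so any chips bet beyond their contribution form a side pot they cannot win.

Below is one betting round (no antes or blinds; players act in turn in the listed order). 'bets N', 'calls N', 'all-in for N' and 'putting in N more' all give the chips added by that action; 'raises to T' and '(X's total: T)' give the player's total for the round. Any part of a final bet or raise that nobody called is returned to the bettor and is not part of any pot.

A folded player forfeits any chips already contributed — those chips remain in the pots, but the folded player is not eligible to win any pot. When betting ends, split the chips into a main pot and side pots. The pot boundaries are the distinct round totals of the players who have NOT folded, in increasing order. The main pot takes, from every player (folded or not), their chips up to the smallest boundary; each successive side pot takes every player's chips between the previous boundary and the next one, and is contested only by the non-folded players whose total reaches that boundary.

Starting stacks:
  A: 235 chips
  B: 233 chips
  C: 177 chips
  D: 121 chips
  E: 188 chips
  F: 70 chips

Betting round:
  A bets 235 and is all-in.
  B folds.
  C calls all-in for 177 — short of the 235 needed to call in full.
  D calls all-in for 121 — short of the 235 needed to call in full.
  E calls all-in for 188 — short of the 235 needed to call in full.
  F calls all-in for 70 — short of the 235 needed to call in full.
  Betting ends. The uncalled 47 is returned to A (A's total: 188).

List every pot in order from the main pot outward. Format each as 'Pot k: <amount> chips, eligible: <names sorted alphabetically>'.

Contributions (after 47 returned to A): A=188, C=177, D=121, E=188, F=70
Folded: B
Pot levels (distinct totals of non-folded players): 70, 121, 177, 188
Layer 1-70: 70 each from A, C, D, E, F = 70*5 = 350 chips; eligible A, C, D, E, F
Layer 71-121: 51 each from A, C, D, E = 51*4 = 204 chips; eligible A, C, D, E
Layer 122-177: 56 each from A, C, E = 56*3 = 168 chips; eligible A, C, E
Layer 178-188: 11 each from A, E = 11*2 = 22 chips; eligible A, E

Pot 1: 350 chips, eligible: A, C, D, E, F
Pot 2: 204 chips, eligible: A, C, D, E
Pot 3: 168 chips, eligible: A, C, E
Pot 4: 22 chips, eligible: A, E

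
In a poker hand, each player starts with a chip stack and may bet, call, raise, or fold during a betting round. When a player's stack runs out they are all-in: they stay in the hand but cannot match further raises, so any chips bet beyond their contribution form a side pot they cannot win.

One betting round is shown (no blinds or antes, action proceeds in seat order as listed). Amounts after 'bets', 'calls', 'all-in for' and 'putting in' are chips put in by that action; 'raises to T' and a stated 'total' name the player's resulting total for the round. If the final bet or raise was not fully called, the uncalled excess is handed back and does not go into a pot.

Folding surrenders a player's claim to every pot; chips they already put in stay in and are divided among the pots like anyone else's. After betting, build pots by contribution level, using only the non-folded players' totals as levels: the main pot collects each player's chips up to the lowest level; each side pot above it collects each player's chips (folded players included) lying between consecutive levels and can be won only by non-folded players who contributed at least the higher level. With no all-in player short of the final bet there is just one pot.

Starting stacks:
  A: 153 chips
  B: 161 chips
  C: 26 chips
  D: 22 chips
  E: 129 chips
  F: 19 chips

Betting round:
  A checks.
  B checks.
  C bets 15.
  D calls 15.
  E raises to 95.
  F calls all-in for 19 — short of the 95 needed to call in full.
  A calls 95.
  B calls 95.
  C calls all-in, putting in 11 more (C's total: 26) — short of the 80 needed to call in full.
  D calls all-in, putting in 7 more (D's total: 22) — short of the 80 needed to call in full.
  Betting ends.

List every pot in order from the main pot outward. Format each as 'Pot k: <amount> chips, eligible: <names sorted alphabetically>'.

Contributions: A=95, B=95, C=26, D=22, E=95, F=19
Pot levels (distinct totals of non-folded players): 19, 22, 26, 95
Layer 1-19: 19 each from A, B, C, D, E, F = 19*6 = 114 chips; eligible A, B, C, D, E, F
Layer 20-22: 3 each from A, B, C, D, E = 3*5 = 15 chips; eligible A, B, C, D, E
Layer 23-26: 4 each from A, B, C, E = 4*4 = 16 chips; eligible A, B, C, E
Layer 27-95: 69 each from A, B, E = 69*3 = 207 chips; eligible A, B, E

Pot 1: 114 chips, eligible: A, B, C, D, E, F
Pot 2: 15 chips, eligible: A, B, C, D, E
Pot 3: 16 chips, eligible: A, B, C, E
Pot 4: 207 chips, eligible: A, B, E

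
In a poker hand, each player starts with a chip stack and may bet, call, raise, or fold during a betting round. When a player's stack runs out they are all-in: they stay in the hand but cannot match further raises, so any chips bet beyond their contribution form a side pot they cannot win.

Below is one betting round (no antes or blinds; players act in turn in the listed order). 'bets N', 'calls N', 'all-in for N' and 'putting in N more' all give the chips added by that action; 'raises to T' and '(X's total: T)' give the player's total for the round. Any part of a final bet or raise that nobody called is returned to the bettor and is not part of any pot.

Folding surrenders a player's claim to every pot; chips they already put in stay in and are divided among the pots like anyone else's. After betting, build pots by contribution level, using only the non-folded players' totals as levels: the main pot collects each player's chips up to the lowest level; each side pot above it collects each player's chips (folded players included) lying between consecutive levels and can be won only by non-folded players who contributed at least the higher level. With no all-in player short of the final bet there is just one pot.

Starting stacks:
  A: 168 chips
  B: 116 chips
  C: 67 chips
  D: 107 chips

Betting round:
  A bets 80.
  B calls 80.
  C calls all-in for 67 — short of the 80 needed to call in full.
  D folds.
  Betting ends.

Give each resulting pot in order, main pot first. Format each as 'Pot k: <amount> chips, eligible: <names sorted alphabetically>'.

Contributions: A=80, B=80, C=67
Folded: D
Pot levels (distinct totals of non-folded players): 67, 80
Layer 1-67: 67 each from A, B, C = 67*3 = 201 chips; eligible A, B, C
Layer 68-80: 13 each from A, B = 13*2 = 26 chips; eligible A, B

Pot 1: 201 chips, eligible: A, B, C
Pot 2: 26 chips, eligible: A, B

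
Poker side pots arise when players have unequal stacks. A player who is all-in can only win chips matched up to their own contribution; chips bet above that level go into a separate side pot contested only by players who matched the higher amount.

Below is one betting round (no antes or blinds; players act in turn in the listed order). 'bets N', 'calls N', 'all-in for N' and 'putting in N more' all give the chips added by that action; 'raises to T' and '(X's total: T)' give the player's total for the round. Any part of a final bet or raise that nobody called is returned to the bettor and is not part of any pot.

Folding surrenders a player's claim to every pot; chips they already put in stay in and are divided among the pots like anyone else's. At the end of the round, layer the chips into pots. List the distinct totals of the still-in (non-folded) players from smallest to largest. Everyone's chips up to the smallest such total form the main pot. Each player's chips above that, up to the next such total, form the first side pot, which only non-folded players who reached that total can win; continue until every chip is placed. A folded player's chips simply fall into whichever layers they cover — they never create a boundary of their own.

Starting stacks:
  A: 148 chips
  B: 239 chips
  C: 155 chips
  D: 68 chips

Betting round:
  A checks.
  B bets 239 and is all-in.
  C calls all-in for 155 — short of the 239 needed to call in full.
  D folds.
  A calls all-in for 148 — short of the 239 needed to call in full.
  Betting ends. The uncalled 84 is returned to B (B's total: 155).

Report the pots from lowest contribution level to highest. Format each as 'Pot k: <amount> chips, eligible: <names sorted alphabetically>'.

Contributions (after 84 returned to B): A=148, B=155, C=155
Folded: D
Pot levels (distinct totals of non-folded players): 148, 155
Layer 1-148: 148 each from A, B, C = 148*3 = 444 chips; eligible A, B, C
Layer 149-155: 7 each from B, C = 7*2 = 14 chips; eligible B, C

Pot 1: 444 chips, eligible: A, B, C
Pot 2: 14 chips, eligible: B, C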